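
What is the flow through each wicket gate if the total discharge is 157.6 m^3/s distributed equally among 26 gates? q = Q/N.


q = 157.6 / 26 = 6.0615 m^3/s


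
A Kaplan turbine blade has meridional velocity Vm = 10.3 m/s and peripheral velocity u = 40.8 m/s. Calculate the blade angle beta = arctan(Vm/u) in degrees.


beta = arctan(10.3 / 40.8) = 14.1683 degrees


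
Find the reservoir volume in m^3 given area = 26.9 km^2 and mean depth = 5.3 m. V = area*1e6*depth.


V = 26.9 * 1e6 * 5.3 = 1.4257e+08 m^3


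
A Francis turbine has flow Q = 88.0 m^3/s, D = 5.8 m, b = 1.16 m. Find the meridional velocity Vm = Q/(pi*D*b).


Vm = 88.0 / (pi * 5.8 * 1.16) = 4.1634 m/s


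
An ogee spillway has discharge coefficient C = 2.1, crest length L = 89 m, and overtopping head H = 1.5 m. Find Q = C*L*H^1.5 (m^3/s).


Q = 2.1 * 89 * 1.5^1.5 = 343.3572 m^3/s


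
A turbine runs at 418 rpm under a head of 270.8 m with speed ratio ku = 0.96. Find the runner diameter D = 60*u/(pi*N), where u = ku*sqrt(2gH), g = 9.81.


u = 0.96 * sqrt(2*9.81*270.8) = 69.9753 m/s
D = 60 * 69.9753 / (pi * 418) = 3.1972 m


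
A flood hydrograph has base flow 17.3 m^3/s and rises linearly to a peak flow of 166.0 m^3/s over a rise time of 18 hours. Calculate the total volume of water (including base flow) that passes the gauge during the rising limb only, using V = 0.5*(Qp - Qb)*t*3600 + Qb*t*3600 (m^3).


V = 0.5*(166.0 - 17.3)*18*3600 + 17.3*18*3600 = 5.9389e+06 m^3


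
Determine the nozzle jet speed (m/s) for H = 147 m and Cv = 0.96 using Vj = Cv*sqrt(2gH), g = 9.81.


Vj = 0.96 * sqrt(2*9.81*147) = 51.5560 m/s


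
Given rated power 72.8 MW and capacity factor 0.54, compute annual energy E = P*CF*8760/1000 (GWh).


E = 72.8 * 0.54 * 8760 / 1000 = 344.3731 GWh


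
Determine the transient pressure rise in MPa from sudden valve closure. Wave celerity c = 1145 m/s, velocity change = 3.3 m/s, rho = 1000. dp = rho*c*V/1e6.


dp = 1000 * 1145 * 3.3 / 1e6 = 3.7785 MPa


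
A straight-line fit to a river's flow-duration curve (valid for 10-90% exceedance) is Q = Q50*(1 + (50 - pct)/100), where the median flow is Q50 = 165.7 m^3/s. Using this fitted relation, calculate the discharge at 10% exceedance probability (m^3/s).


Q = 165.7 * (1 + (50 - 10)/100) = 231.9800 m^3/s


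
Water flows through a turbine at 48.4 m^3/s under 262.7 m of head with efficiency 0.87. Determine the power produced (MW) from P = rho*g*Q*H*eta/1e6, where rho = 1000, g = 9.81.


P = 1000 * 9.81 * 48.4 * 262.7 * 0.87 / 1e6 = 108.5160 MW


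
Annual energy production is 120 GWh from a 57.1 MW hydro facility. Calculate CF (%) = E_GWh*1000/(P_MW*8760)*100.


CF = 120 * 1000 / (57.1 * 8760) * 100 = 23.9906 %


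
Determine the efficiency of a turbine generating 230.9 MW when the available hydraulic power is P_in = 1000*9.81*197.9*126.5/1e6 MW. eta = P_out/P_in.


P_in = 1000 * 9.81 * 197.9 * 126.5 / 1e6 = 245.5870 MW
eta = 230.9 / 245.5870 = 0.9402


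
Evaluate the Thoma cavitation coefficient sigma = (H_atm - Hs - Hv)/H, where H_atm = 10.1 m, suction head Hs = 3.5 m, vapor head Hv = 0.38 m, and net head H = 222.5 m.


sigma = (10.1 - 3.5 - 0.38) / 222.5 = 0.0280


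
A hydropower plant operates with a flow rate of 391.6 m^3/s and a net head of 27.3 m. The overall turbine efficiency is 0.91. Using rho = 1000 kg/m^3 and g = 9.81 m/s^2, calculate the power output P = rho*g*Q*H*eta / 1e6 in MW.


P = 1000 * 9.81 * 391.6 * 27.3 * 0.91 / 1e6 = 95.4368 MW


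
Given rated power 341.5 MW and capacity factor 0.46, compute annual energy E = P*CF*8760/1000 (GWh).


E = 341.5 * 0.46 * 8760 / 1000 = 1376.1084 GWh


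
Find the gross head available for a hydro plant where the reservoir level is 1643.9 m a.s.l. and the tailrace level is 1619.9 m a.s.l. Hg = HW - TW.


Hg = 1643.9 - 1619.9 = 24.0000 m


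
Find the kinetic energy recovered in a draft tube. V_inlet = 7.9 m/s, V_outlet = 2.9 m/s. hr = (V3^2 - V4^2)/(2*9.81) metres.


hr = (7.9^2 - 2.9^2) / (2*9.81) = 2.7523 m


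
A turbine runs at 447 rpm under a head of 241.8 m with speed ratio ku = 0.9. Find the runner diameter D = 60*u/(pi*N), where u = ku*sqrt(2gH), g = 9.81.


u = 0.9 * sqrt(2*9.81*241.8) = 61.9898 m/s
D = 60 * 61.9898 / (pi * 447) = 2.6486 m


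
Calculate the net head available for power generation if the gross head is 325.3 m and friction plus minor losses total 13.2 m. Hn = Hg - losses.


Hn = 325.3 - 13.2 = 312.1000 m


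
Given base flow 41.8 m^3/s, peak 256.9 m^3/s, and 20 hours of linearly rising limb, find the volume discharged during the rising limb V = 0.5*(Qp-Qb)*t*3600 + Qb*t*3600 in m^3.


V = 0.5*(256.9 - 41.8)*20*3600 + 41.8*20*3600 = 1.0753e+07 m^3


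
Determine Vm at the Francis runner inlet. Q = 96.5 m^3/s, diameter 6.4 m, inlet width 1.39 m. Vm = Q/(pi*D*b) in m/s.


Vm = 96.5 / (pi * 6.4 * 1.39) = 3.4529 m/s


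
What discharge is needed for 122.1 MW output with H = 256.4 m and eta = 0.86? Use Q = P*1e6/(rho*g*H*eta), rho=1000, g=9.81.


Q = 122.1 * 1e6 / (1000 * 9.81 * 256.4 * 0.86) = 56.4456 m^3/s


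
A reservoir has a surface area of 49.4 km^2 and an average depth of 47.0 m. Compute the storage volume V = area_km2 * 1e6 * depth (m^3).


V = 49.4 * 1e6 * 47.0 = 2.3218e+09 m^3


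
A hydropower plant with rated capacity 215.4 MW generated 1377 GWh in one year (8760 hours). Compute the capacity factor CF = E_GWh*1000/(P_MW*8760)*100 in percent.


CF = 1377 * 1000 / (215.4 * 8760) * 100 = 72.9767 %


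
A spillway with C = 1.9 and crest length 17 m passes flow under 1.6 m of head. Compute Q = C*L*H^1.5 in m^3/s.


Q = 1.9 * 17 * 1.6^1.5 = 65.3706 m^3/s


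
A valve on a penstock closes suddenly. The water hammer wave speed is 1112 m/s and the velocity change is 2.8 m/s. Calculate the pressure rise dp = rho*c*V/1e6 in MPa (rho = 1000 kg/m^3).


dp = 1000 * 1112 * 2.8 / 1e6 = 3.1136 MPa


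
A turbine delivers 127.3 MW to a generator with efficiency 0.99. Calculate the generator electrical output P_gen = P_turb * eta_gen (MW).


P_gen = 127.3 * 0.99 = 126.0270 MW


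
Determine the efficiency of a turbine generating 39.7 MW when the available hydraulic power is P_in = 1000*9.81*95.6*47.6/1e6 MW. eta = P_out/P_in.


P_in = 1000 * 9.81 * 95.6 * 47.6 / 1e6 = 44.6410 MW
eta = 39.7 / 44.6410 = 0.8893


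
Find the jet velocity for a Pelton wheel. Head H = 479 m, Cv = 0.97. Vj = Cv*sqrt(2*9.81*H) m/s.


Vj = 0.97 * sqrt(2*9.81*479) = 94.0349 m/s


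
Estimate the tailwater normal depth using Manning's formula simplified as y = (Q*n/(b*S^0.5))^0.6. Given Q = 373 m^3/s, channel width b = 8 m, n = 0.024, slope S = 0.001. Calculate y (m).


y = (373 * 0.024 / (8 * 0.001^0.5))^0.6 = 8.4976 m


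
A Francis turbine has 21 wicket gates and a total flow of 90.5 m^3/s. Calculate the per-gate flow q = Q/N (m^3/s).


q = 90.5 / 21 = 4.3095 m^3/s


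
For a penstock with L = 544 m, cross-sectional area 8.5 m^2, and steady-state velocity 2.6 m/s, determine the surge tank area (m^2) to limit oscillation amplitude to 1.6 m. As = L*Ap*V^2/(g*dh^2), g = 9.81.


As = 544 * 8.5 * 2.6^2 / (9.81 * 1.6^2) = 1244.6738 m^2


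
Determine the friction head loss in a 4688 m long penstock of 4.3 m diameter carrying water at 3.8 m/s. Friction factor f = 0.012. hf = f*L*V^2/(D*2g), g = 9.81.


hf = 0.012 * 4688 * 3.8^2 / (4.3 * 2 * 9.81) = 9.6287 m


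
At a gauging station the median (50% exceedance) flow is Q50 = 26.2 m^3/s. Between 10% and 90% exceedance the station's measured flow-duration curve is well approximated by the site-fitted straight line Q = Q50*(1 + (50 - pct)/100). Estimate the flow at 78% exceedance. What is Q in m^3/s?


Q = 26.2 * (1 + (50 - 78)/100) = 18.8640 m^3/s


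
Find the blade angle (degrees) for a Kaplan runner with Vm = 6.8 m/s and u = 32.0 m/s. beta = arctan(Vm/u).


beta = arctan(6.8 / 32.0) = 11.9969 degrees


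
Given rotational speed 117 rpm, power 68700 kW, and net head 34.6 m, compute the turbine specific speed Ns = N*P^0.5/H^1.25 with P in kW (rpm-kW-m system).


Ns = 117 * 68700^0.5 / 34.6^1.25 = 365.4425


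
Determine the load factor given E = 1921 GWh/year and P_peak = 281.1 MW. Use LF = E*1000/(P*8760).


LF = 1921 * 1000 / (281.1 * 8760) = 0.7801


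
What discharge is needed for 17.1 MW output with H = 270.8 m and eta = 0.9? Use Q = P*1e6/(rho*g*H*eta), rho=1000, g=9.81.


Q = 17.1 * 1e6 / (1000 * 9.81 * 270.8 * 0.9) = 7.1521 m^3/s


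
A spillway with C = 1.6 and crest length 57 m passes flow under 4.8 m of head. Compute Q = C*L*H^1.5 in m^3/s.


Q = 1.6 * 57 * 4.8^1.5 = 959.0841 m^3/s


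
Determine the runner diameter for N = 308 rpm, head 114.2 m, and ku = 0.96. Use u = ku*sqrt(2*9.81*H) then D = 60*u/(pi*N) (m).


u = 0.96 * sqrt(2*9.81*114.2) = 45.4416 m/s
D = 60 * 45.4416 / (pi * 308) = 2.8178 m


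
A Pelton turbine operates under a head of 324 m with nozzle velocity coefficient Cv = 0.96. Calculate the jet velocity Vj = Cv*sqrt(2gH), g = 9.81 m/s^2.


Vj = 0.96 * sqrt(2*9.81*324) = 76.5408 m/s


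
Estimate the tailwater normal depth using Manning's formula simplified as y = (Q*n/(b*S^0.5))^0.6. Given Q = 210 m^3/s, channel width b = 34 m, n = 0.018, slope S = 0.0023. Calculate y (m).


y = (210 * 0.018 / (34 * 0.0023^0.5))^0.6 = 1.6561 m


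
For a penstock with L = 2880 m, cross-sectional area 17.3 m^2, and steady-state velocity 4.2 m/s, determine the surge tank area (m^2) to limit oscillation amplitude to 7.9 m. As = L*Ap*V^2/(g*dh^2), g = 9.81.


As = 2880 * 17.3 * 4.2^2 / (9.81 * 7.9^2) = 1435.5356 m^2


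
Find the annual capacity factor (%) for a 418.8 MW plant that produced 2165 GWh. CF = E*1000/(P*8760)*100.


CF = 2165 * 1000 / (418.8 * 8760) * 100 = 59.0129 %


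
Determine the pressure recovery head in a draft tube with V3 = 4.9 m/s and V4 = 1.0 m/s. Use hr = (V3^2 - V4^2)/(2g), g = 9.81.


hr = (4.9^2 - 1.0^2) / (2*9.81) = 1.1728 m


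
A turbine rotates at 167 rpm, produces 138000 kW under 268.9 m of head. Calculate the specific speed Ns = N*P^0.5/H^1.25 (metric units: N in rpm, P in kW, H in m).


Ns = 167 * 138000^0.5 / 268.9^1.25 = 56.9728


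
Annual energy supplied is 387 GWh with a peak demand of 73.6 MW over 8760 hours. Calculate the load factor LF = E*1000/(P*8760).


LF = 387 * 1000 / (73.6 * 8760) = 0.6002


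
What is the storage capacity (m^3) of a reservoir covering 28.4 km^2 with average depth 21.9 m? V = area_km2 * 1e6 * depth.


V = 28.4 * 1e6 * 21.9 = 6.2196e+08 m^3


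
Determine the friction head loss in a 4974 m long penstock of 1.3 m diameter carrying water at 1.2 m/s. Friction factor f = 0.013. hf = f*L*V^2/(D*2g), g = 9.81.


hf = 0.013 * 4974 * 1.2^2 / (1.3 * 2 * 9.81) = 3.6506 m


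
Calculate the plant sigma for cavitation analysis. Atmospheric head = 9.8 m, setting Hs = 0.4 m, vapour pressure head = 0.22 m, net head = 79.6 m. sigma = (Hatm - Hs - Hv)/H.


sigma = (9.8 - 0.4 - 0.22) / 79.6 = 0.1153


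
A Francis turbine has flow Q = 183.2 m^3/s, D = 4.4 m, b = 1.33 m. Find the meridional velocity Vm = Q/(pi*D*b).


Vm = 183.2 / (pi * 4.4 * 1.33) = 9.9649 m/s


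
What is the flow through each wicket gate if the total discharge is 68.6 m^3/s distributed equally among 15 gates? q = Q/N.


q = 68.6 / 15 = 4.5733 m^3/s


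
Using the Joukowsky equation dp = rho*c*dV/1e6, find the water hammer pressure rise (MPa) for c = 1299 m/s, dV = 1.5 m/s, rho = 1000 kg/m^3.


dp = 1000 * 1299 * 1.5 / 1e6 = 1.9485 MPa


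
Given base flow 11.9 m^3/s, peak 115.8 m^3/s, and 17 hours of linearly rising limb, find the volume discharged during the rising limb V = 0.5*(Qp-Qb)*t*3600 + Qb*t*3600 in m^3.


V = 0.5*(115.8 - 11.9)*17*3600 + 11.9*17*3600 = 3.9076e+06 m^3


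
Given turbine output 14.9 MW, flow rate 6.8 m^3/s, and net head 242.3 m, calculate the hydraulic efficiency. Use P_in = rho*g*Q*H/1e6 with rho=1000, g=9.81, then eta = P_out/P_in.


P_in = 1000 * 9.81 * 6.8 * 242.3 / 1e6 = 16.1633 MW
eta = 14.9 / 16.1633 = 0.9218


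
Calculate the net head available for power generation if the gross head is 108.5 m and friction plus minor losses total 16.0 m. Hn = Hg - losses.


Hn = 108.5 - 16.0 = 92.5000 m


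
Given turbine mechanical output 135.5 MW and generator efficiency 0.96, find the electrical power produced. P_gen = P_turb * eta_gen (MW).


P_gen = 135.5 * 0.96 = 130.0800 MW


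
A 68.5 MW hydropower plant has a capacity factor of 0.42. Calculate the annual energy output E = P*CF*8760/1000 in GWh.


E = 68.5 * 0.42 * 8760 / 1000 = 252.0252 GWh


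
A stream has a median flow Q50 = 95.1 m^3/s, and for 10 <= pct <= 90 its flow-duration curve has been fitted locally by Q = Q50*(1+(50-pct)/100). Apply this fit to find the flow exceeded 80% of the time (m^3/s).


Q = 95.1 * (1 + (50 - 80)/100) = 66.5700 m^3/s


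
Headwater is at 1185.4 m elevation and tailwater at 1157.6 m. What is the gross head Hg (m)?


Hg = 1185.4 - 1157.6 = 27.8000 m


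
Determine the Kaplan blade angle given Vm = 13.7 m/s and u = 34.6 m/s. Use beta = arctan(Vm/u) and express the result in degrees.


beta = arctan(13.7 / 34.6) = 21.6013 degrees


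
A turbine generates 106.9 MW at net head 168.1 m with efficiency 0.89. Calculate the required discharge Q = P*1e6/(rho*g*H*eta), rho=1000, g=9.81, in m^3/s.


Q = 106.9 * 1e6 / (1000 * 9.81 * 168.1 * 0.89) = 72.8368 m^3/s


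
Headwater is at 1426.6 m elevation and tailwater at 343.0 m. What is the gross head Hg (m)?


Hg = 1426.6 - 343.0 = 1083.6000 m


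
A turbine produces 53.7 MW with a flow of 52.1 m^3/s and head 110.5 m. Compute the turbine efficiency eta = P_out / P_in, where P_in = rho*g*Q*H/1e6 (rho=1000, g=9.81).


P_in = 1000 * 9.81 * 52.1 * 110.5 / 1e6 = 56.4767 MW
eta = 53.7 / 56.4767 = 0.9508


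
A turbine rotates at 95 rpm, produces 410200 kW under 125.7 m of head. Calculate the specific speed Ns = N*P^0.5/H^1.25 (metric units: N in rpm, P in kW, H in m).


Ns = 95 * 410200^0.5 / 125.7^1.25 = 144.5614


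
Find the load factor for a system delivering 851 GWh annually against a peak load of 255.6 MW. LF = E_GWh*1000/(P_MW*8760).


LF = 851 * 1000 / (255.6 * 8760) = 0.3801


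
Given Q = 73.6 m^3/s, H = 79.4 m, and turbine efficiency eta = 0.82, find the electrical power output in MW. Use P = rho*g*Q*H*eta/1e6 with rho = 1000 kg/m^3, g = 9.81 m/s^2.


P = 1000 * 9.81 * 73.6 * 79.4 * 0.82 / 1e6 = 47.0090 MW


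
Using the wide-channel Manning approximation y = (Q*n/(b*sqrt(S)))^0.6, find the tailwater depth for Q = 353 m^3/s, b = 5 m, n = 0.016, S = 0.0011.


y = (353 * 0.016 / (5 * 0.0011^0.5))^0.6 = 8.3049 m


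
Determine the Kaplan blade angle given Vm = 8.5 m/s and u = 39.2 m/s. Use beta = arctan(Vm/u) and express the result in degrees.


beta = arctan(8.5 / 39.2) = 12.2344 degrees


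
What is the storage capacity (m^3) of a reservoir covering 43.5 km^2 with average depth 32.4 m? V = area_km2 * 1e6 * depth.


V = 43.5 * 1e6 * 32.4 = 1.4094e+09 m^3


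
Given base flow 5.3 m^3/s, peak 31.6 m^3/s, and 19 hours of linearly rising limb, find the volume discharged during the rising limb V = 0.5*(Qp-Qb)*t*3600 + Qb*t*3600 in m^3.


V = 0.5*(31.6 - 5.3)*19*3600 + 5.3*19*3600 = 1.2620e+06 m^3


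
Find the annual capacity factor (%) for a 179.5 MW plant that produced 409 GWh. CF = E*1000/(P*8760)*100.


CF = 409 * 1000 / (179.5 * 8760) * 100 = 26.0109 %


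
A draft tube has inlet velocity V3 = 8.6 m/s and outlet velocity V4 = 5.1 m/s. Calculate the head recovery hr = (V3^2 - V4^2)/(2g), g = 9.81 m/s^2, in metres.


hr = (8.6^2 - 5.1^2) / (2*9.81) = 2.4439 m


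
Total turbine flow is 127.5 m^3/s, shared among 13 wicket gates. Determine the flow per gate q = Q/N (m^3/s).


q = 127.5 / 13 = 9.8077 m^3/s


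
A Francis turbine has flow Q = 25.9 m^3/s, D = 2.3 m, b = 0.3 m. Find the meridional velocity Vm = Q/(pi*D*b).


Vm = 25.9 / (pi * 2.3 * 0.3) = 11.9482 m/s


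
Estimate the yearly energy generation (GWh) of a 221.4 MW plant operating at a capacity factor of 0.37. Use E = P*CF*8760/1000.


E = 221.4 * 0.37 * 8760 / 1000 = 717.6017 GWh


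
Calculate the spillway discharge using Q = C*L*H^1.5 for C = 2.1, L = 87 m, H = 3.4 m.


Q = 2.1 * 87 * 3.4^1.5 = 1145.3993 m^3/s


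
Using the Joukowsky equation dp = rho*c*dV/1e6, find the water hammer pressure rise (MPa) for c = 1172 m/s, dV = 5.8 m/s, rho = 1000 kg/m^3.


dp = 1000 * 1172 * 5.8 / 1e6 = 6.7976 MPa


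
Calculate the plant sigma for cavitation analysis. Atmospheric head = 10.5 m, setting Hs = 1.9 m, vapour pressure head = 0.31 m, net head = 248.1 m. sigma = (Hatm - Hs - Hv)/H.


sigma = (10.5 - 1.9 - 0.31) / 248.1 = 0.0334


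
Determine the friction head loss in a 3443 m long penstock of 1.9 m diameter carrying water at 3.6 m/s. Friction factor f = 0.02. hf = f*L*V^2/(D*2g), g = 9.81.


hf = 0.02 * 3443 * 3.6^2 / (1.9 * 2 * 9.81) = 23.9397 m


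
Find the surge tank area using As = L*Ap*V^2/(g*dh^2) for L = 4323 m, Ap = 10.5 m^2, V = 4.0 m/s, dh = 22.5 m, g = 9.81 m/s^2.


As = 4323 * 10.5 * 4.0^2 / (9.81 * 22.5^2) = 146.2381 m^2


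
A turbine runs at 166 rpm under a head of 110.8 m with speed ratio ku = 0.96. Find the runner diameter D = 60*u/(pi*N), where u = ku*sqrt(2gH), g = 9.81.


u = 0.96 * sqrt(2*9.81*110.8) = 44.7601 m/s
D = 60 * 44.7601 / (pi * 166) = 5.1497 m


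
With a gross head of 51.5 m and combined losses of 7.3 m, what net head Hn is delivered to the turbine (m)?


Hn = 51.5 - 7.3 = 44.2000 m


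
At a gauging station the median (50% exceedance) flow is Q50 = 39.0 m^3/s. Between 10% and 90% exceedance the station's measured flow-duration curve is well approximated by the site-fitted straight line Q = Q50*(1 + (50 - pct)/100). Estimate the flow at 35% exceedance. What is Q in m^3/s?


Q = 39.0 * (1 + (50 - 35)/100) = 44.8500 m^3/s


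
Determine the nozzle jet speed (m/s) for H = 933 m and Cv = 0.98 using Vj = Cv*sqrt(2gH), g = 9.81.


Vj = 0.98 * sqrt(2*9.81*933) = 132.5917 m/s


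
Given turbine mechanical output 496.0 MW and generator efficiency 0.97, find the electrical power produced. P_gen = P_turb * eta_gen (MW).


P_gen = 496.0 * 0.97 = 481.1200 MW


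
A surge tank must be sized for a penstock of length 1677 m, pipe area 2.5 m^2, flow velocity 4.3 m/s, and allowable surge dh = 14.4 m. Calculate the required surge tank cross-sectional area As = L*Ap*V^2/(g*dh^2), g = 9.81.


As = 1677 * 2.5 * 4.3^2 / (9.81 * 14.4^2) = 38.1080 m^2


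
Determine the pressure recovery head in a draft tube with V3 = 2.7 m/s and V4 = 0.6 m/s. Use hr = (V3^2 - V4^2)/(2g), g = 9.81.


hr = (2.7^2 - 0.6^2) / (2*9.81) = 0.3532 m


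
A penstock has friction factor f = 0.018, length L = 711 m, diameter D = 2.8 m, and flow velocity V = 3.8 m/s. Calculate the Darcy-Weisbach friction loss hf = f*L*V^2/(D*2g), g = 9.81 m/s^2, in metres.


hf = 0.018 * 711 * 3.8^2 / (2.8 * 2 * 9.81) = 3.3640 m


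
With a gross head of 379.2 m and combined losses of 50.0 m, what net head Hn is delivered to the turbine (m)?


Hn = 379.2 - 50.0 = 329.2000 m


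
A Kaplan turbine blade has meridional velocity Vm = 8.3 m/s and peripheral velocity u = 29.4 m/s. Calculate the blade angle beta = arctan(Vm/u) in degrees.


beta = arctan(8.3 / 29.4) = 15.7651 degrees


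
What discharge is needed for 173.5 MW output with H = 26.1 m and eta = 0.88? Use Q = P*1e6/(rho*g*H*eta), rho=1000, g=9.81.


Q = 173.5 * 1e6 / (1000 * 9.81 * 26.1 * 0.88) = 770.0294 m^3/s


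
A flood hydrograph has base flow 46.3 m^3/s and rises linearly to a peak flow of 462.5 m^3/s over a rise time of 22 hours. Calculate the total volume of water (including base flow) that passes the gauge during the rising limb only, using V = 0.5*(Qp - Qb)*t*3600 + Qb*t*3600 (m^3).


V = 0.5*(462.5 - 46.3)*22*3600 + 46.3*22*3600 = 2.0148e+07 m^3


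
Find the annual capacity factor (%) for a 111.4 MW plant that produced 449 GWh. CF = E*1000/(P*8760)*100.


CF = 449 * 1000 / (111.4 * 8760) * 100 = 46.0105 %


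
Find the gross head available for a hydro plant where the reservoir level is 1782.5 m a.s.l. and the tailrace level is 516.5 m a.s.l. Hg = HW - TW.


Hg = 1782.5 - 516.5 = 1266.0000 m


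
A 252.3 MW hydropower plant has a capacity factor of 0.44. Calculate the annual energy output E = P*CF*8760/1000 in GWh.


E = 252.3 * 0.44 * 8760 / 1000 = 972.4651 GWh


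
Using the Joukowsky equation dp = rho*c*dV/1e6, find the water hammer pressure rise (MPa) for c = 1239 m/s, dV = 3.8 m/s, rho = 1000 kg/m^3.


dp = 1000 * 1239 * 3.8 / 1e6 = 4.7082 MPa


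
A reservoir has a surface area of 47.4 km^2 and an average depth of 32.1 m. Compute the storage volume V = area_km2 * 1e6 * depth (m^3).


V = 47.4 * 1e6 * 32.1 = 1.5215e+09 m^3


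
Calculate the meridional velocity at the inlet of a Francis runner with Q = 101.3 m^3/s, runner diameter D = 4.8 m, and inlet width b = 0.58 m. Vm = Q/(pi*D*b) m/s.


Vm = 101.3 / (pi * 4.8 * 0.58) = 11.5822 m/s


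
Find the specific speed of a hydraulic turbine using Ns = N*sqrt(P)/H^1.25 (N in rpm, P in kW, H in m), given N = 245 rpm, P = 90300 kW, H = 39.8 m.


Ns = 245 * 90300^0.5 / 39.8^1.25 = 736.4718


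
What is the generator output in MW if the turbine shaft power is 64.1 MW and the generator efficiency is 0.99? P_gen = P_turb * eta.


P_gen = 64.1 * 0.99 = 63.4590 MW


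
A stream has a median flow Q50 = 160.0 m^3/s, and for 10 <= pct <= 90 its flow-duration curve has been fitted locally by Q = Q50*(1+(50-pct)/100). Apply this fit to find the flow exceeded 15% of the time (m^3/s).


Q = 160.0 * (1 + (50 - 15)/100) = 216.0000 m^3/s


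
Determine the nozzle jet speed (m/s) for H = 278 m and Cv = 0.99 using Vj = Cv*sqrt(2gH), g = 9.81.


Vj = 0.99 * sqrt(2*9.81*278) = 73.1151 m/s


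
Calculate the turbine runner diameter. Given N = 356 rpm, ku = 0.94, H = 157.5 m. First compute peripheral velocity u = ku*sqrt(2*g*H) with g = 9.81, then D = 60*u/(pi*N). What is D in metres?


u = 0.94 * sqrt(2*9.81*157.5) = 52.2538 m/s
D = 60 * 52.2538 / (pi * 356) = 2.8033 m


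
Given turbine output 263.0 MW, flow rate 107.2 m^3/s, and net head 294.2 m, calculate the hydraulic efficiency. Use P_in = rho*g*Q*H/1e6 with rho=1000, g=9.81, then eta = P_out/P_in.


P_in = 1000 * 9.81 * 107.2 * 294.2 / 1e6 = 309.3901 MW
eta = 263.0 / 309.3901 = 0.8501


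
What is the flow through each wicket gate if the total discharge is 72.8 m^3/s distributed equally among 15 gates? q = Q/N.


q = 72.8 / 15 = 4.8533 m^3/s


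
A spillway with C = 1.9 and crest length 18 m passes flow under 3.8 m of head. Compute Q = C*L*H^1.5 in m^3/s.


Q = 1.9 * 18 * 3.8^1.5 = 253.3387 m^3/s


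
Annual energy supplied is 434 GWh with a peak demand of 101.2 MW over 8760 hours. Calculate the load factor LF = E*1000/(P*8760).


LF = 434 * 1000 / (101.2 * 8760) = 0.4896


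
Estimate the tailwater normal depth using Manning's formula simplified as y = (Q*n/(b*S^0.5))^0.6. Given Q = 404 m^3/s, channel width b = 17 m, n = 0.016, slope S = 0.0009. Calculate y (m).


y = (404 * 0.016 / (17 * 0.0009^0.5))^0.6 = 4.5894 m


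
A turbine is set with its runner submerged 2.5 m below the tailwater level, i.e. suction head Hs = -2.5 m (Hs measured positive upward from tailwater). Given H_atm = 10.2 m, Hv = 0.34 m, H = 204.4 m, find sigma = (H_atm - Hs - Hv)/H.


sigma = (10.2 - (-2.5) - 0.34) / 204.4 = 0.0605


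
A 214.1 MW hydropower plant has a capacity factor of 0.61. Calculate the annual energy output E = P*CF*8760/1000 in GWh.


E = 214.1 * 0.61 * 8760 / 1000 = 1144.0648 GWh


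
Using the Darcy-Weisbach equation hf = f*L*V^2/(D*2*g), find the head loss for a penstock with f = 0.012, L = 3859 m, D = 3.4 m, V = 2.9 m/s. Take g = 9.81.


hf = 0.012 * 3859 * 2.9^2 / (3.4 * 2 * 9.81) = 5.8381 m


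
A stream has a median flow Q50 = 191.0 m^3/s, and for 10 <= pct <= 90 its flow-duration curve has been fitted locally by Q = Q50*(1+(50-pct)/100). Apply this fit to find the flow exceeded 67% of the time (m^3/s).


Q = 191.0 * (1 + (50 - 67)/100) = 158.5300 m^3/s


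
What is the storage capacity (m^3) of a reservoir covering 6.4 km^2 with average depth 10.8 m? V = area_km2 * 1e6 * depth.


V = 6.4 * 1e6 * 10.8 = 6.9120e+07 m^3


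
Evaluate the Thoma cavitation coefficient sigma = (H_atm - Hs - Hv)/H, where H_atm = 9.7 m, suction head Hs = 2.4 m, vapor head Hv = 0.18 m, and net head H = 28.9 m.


sigma = (9.7 - 2.4 - 0.18) / 28.9 = 0.2464


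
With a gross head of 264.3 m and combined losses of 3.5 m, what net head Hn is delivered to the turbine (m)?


Hn = 264.3 - 3.5 = 260.8000 m


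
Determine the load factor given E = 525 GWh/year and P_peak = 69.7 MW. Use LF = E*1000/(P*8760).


LF = 525 * 1000 / (69.7 * 8760) = 0.8598


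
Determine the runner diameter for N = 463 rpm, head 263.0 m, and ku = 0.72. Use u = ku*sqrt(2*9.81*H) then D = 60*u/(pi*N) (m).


u = 0.72 * sqrt(2*9.81*263.0) = 51.7202 m/s
D = 60 * 51.7202 / (pi * 463) = 2.1334 m


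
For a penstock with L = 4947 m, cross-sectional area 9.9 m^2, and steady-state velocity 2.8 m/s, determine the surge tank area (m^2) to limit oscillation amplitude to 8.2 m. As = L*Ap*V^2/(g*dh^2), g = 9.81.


As = 4947 * 9.9 * 2.8^2 / (9.81 * 8.2^2) = 582.0985 m^2


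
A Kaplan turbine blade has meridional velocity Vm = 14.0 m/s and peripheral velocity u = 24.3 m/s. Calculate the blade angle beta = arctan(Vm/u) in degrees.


beta = arctan(14.0 / 24.3) = 29.9476 degrees


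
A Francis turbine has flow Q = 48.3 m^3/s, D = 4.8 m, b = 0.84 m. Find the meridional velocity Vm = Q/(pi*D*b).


Vm = 48.3 / (pi * 4.8 * 0.84) = 3.8131 m/s


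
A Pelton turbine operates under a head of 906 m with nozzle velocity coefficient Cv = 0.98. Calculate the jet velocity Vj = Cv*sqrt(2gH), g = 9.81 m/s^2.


Vj = 0.98 * sqrt(2*9.81*906) = 130.6591 m/s


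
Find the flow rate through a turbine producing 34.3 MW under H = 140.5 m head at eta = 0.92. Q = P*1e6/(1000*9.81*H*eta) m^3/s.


Q = 34.3 * 1e6 / (1000 * 9.81 * 140.5 * 0.92) = 27.0496 m^3/s


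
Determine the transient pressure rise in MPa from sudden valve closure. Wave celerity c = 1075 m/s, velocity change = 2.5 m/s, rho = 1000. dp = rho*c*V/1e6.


dp = 1000 * 1075 * 2.5 / 1e6 = 2.6875 MPa


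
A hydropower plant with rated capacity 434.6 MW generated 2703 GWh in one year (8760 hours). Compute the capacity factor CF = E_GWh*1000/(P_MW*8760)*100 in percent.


CF = 2703 * 1000 / (434.6 * 8760) * 100 = 70.9990 %


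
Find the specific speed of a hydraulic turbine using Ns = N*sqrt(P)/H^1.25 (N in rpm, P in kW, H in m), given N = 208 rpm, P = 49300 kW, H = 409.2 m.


Ns = 208 * 49300^0.5 / 409.2^1.25 = 25.0938


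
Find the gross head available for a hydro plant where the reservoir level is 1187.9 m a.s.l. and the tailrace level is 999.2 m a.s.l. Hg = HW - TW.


Hg = 1187.9 - 999.2 = 188.7000 m


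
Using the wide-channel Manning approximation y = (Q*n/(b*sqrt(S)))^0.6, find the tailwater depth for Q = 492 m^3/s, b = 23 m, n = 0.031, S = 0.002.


y = (492 * 0.031 / (23 * 0.002^0.5))^0.6 = 5.0426 m


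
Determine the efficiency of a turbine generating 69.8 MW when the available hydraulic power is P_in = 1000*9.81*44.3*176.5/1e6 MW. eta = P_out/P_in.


P_in = 1000 * 9.81 * 44.3 * 176.5 / 1e6 = 76.7039 MW
eta = 69.8 / 76.7039 = 0.9100


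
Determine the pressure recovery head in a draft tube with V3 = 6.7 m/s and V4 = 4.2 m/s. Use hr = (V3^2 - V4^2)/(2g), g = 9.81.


hr = (6.7^2 - 4.2^2) / (2*9.81) = 1.3889 m


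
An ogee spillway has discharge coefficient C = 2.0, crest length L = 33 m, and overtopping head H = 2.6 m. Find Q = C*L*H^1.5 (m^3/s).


Q = 2.0 * 33 * 2.6^1.5 = 276.6967 m^3/s


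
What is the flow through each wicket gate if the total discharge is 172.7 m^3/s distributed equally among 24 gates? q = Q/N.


q = 172.7 / 24 = 7.1958 m^3/s


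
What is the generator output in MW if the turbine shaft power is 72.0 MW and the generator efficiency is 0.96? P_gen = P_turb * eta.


P_gen = 72.0 * 0.96 = 69.1200 MW


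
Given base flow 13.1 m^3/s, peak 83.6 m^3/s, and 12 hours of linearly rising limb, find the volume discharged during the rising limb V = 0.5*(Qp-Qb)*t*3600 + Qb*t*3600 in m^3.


V = 0.5*(83.6 - 13.1)*12*3600 + 13.1*12*3600 = 2.0887e+06 m^3


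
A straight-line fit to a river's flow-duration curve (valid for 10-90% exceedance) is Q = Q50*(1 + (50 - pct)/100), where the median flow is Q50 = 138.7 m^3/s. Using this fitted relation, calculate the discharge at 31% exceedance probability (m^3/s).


Q = 138.7 * (1 + (50 - 31)/100) = 165.0530 m^3/s


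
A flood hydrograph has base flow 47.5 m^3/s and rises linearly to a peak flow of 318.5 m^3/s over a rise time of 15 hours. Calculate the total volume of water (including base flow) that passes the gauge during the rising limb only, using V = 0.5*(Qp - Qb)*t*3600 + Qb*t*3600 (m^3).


V = 0.5*(318.5 - 47.5)*15*3600 + 47.5*15*3600 = 9.8820e+06 m^3


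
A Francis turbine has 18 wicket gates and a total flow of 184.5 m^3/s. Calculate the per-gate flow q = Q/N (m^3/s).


q = 184.5 / 18 = 10.2500 m^3/s


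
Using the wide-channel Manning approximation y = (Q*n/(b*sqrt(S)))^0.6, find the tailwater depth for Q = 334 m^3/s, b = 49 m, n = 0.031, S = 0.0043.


y = (334 * 0.031 / (49 * 0.0043^0.5))^0.6 = 2.0179 m


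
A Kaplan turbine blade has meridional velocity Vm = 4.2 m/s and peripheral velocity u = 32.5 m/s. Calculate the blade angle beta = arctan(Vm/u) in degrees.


beta = arctan(4.2 / 32.5) = 7.3636 degrees


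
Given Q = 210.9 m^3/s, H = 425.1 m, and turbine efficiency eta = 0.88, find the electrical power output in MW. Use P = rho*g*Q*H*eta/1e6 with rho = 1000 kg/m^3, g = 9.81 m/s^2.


P = 1000 * 9.81 * 210.9 * 425.1 * 0.88 / 1e6 = 773.9615 MW


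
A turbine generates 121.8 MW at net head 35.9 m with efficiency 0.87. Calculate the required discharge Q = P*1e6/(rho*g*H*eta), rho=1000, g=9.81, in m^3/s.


Q = 121.8 * 1e6 / (1000 * 9.81 * 35.9 * 0.87) = 397.5251 m^3/s


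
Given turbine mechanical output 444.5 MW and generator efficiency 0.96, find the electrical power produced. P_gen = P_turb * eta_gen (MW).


P_gen = 444.5 * 0.96 = 426.7200 MW


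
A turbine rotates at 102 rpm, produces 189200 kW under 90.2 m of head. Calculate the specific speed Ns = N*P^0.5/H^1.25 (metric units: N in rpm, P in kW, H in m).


Ns = 102 * 189200^0.5 / 90.2^1.25 = 159.6072


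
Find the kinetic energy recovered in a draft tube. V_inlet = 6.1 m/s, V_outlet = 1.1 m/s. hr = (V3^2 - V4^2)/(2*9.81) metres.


hr = (6.1^2 - 1.1^2) / (2*9.81) = 1.8349 m


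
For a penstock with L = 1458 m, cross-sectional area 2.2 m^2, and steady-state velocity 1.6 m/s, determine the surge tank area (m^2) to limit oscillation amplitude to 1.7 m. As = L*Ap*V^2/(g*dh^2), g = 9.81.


As = 1458 * 2.2 * 1.6^2 / (9.81 * 1.7^2) = 289.6365 m^2


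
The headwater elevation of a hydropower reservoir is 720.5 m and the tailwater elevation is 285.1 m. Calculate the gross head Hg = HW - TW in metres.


Hg = 720.5 - 285.1 = 435.4000 m


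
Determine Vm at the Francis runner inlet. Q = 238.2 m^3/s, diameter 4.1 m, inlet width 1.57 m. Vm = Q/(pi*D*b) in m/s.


Vm = 238.2 / (pi * 4.1 * 1.57) = 11.7790 m/s


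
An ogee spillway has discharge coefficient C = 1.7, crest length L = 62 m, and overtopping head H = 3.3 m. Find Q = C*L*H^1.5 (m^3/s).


Q = 1.7 * 62 * 3.3^1.5 = 631.8464 m^3/s


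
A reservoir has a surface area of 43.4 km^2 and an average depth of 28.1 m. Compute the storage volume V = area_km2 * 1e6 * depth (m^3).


V = 43.4 * 1e6 * 28.1 = 1.2195e+09 m^3


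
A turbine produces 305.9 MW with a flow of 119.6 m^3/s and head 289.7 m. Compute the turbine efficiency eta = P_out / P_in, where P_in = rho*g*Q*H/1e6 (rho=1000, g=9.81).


P_in = 1000 * 9.81 * 119.6 * 289.7 / 1e6 = 339.8981 MW
eta = 305.9 / 339.8981 = 0.9000


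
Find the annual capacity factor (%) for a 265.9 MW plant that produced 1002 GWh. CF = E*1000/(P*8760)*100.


CF = 1002 * 1000 / (265.9 * 8760) * 100 = 43.0175 %


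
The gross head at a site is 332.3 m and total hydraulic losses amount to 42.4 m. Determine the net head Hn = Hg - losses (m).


Hn = 332.3 - 42.4 = 289.9000 m


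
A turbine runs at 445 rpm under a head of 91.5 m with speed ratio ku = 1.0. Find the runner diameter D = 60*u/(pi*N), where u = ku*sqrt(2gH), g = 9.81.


u = 1.0 * sqrt(2*9.81*91.5) = 42.3702 m/s
D = 60 * 42.3702 / (pi * 445) = 1.8185 m


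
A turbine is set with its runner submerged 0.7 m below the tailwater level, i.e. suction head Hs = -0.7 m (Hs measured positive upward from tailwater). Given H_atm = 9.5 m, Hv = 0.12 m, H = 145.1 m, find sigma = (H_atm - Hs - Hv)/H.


sigma = (9.5 - (-0.7) - 0.12) / 145.1 = 0.0695


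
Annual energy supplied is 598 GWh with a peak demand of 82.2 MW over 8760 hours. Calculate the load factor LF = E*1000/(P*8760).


LF = 598 * 1000 / (82.2 * 8760) = 0.8305


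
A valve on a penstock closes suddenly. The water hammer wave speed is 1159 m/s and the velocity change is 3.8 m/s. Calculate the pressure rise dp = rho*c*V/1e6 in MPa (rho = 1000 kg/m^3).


dp = 1000 * 1159 * 3.8 / 1e6 = 4.4042 MPa


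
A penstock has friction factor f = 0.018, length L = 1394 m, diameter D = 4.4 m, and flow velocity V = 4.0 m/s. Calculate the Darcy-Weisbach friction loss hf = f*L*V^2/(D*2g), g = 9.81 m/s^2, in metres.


hf = 0.018 * 1394 * 4.0^2 / (4.4 * 2 * 9.81) = 4.6505 m


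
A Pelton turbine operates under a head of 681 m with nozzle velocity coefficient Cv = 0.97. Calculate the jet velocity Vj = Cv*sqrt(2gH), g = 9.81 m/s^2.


Vj = 0.97 * sqrt(2*9.81*681) = 112.1230 m/s


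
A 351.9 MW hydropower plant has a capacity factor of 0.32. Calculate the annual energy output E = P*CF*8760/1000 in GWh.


E = 351.9 * 0.32 * 8760 / 1000 = 986.4461 GWh


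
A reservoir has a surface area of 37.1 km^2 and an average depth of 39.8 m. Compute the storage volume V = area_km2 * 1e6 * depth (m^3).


V = 37.1 * 1e6 * 39.8 = 1.4766e+09 m^3


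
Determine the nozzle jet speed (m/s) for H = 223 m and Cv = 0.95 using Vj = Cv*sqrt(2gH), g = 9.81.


Vj = 0.95 * sqrt(2*9.81*223) = 62.8385 m/s


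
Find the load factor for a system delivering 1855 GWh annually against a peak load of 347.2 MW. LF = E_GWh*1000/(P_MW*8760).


LF = 1855 * 1000 / (347.2 * 8760) = 0.6099


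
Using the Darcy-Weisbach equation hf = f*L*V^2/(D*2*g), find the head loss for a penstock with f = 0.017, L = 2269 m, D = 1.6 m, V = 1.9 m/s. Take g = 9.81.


hf = 0.017 * 2269 * 1.9^2 / (1.6 * 2 * 9.81) = 4.4358 m


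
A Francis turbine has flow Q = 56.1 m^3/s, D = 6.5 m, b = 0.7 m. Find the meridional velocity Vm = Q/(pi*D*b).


Vm = 56.1 / (pi * 6.5 * 0.7) = 3.9247 m/s


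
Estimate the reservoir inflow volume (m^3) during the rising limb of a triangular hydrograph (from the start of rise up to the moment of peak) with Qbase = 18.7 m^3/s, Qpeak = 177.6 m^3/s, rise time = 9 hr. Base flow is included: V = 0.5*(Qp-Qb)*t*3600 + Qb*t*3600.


V = 0.5*(177.6 - 18.7)*9*3600 + 18.7*9*3600 = 3.1801e+06 m^3


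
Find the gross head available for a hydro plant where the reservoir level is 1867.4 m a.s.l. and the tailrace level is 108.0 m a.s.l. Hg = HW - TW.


Hg = 1867.4 - 108.0 = 1759.4000 m


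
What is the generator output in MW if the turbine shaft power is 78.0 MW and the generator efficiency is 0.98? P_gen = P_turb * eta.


P_gen = 78.0 * 0.98 = 76.4400 MW


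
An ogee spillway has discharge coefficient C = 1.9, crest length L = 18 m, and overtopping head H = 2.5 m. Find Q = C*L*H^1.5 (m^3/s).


Q = 1.9 * 18 * 2.5^1.5 = 135.1874 m^3/s


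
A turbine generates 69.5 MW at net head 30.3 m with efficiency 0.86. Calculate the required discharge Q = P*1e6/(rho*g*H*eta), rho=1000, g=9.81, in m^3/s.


Q = 69.5 * 1e6 / (1000 * 9.81 * 30.3 * 0.86) = 271.8784 m^3/s


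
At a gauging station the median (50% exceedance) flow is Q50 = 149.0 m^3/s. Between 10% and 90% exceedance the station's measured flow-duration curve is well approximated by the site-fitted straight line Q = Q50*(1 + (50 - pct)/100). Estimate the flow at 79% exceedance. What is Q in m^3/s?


Q = 149.0 * (1 + (50 - 79)/100) = 105.7900 m^3/s


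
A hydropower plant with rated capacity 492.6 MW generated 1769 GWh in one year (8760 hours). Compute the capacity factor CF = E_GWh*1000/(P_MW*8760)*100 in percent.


CF = 1769 * 1000 / (492.6 * 8760) * 100 = 40.9949 %


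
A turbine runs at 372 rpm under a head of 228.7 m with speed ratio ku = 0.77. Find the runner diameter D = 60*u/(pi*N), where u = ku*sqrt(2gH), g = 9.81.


u = 0.77 * sqrt(2*9.81*228.7) = 51.5790 m/s
D = 60 * 51.5790 / (pi * 372) = 2.6481 m


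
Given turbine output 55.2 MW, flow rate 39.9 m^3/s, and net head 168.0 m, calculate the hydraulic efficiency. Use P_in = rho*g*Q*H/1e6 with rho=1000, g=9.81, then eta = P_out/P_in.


P_in = 1000 * 9.81 * 39.9 * 168.0 / 1e6 = 65.7584 MW
eta = 55.2 / 65.7584 = 0.8394


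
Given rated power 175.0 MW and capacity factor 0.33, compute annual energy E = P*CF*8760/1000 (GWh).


E = 175.0 * 0.33 * 8760 / 1000 = 505.8900 GWh


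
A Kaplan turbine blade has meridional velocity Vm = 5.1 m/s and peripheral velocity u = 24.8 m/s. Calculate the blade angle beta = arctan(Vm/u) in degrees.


beta = arctan(5.1 / 24.8) = 11.6206 degrees


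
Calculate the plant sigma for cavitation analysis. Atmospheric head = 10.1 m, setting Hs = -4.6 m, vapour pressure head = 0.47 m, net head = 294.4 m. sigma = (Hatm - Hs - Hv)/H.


sigma = (10.1 - (-4.6) - 0.47) / 294.4 = 0.0483


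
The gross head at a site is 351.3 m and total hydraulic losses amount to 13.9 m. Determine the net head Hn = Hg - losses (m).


Hn = 351.3 - 13.9 = 337.4000 m


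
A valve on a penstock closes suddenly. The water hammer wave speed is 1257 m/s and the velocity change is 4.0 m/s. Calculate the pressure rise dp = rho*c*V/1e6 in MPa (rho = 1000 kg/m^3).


dp = 1000 * 1257 * 4.0 / 1e6 = 5.0280 MPa


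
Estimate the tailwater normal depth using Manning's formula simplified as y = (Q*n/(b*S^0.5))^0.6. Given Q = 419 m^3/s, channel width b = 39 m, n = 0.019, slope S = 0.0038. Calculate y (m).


y = (419 * 0.019 / (39 * 0.0038^0.5))^0.6 = 2.0512 m


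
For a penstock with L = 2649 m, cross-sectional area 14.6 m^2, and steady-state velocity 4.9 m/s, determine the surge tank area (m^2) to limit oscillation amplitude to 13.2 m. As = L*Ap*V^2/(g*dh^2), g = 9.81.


As = 2649 * 14.6 * 4.9^2 / (9.81 * 13.2^2) = 543.2630 m^2


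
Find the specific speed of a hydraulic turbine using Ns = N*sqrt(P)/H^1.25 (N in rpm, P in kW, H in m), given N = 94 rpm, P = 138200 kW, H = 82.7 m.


Ns = 94 * 138200^0.5 / 82.7^1.25 = 140.1200


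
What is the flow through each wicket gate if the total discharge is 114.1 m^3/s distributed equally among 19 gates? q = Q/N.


q = 114.1 / 19 = 6.0053 m^3/s


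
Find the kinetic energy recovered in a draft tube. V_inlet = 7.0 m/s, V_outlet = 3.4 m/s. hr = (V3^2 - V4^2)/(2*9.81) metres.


hr = (7.0^2 - 3.4^2) / (2*9.81) = 1.9083 m


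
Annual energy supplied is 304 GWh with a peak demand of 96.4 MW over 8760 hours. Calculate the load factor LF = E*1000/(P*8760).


LF = 304 * 1000 / (96.4 * 8760) = 0.3600
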